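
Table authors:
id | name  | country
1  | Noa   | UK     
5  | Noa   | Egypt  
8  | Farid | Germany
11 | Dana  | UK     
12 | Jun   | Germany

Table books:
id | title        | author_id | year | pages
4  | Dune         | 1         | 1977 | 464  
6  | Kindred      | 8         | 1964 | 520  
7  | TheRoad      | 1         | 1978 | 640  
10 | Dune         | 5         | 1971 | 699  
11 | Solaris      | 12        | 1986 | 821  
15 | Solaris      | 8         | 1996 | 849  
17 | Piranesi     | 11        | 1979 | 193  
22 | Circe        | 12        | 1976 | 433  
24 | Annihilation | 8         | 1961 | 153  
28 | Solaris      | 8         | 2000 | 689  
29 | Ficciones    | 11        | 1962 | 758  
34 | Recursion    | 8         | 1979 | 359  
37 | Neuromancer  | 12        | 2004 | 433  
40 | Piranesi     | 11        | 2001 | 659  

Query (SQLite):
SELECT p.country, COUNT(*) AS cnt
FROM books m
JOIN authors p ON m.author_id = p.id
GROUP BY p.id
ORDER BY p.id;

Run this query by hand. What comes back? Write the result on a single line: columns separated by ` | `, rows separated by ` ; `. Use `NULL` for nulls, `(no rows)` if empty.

UK | 2 ; Egypt | 1 ; Germany | 5 ; UK | 3 ; Germany | 3

Join each books row to its authors via author_id.
Group joined rows by authors.id; compute COUNT(*) per group.
  1: ids {4, 7} → COUNT(*)=2
  5: ids {10} → COUNT(*)=1
  8: ids {6, 15, 24, 28, 34} → COUNT(*)=5
  11: ids {17, 29, 40} → COUNT(*)=3
  12: ids {11, 22, 37} → COUNT(*)=3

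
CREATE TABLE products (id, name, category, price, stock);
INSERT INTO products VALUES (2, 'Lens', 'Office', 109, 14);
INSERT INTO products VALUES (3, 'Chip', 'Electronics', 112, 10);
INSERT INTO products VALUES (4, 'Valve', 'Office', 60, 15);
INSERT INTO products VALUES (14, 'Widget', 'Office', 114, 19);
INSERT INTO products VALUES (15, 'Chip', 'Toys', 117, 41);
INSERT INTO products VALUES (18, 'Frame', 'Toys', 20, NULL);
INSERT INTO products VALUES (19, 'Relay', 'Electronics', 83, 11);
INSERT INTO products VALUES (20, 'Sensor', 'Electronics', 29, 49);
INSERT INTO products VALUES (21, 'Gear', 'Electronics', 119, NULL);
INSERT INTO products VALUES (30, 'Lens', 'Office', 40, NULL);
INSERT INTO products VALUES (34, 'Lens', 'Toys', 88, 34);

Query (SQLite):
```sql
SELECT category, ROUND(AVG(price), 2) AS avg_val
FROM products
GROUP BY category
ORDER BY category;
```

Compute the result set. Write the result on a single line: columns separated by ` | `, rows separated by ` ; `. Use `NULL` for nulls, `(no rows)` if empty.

Electronics | 85.75 ; Office | 80.75 ; Toys | 75

Partition products by category; compute ROUND(AVG(price), 2) within each group.
  Electronics: ids {3, 19, 20, 21} → ROUND(AVG(price), 2)=85.75
  Office: ids {2, 4, 14, 30} → ROUND(AVG(price), 2)=80.75
  Toys: ids {15, 18, 34} → ROUND(AVG(price), 2)=75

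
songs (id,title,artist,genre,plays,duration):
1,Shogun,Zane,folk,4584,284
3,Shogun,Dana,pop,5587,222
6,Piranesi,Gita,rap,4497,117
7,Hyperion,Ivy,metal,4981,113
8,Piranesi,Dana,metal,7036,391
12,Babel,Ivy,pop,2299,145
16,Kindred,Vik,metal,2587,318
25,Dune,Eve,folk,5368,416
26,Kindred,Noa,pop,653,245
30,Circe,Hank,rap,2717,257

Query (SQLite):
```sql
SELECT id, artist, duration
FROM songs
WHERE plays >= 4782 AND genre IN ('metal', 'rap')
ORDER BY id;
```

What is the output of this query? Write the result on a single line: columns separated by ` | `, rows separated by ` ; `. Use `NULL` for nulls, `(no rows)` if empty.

7 | Ivy | 113 ; 8 | Dana | 391

plays >= 4782: ids {3, 7, 8, 25}
genre IN ('metal', 'rap'): ids {6, 7, 8, 16, 30}
Combine with AND.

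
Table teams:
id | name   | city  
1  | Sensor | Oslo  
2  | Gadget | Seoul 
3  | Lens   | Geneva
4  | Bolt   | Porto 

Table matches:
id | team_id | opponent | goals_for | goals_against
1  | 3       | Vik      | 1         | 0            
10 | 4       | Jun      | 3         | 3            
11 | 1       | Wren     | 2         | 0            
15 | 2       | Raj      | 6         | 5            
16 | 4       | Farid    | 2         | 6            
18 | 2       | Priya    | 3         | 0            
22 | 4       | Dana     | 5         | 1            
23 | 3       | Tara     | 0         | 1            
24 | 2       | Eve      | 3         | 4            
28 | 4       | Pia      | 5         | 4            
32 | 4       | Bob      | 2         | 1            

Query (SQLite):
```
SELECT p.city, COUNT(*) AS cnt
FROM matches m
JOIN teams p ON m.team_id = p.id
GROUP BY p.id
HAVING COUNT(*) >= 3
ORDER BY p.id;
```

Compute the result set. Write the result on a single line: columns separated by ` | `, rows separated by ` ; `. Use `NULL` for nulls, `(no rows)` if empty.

Seoul | 3 ; Porto | 5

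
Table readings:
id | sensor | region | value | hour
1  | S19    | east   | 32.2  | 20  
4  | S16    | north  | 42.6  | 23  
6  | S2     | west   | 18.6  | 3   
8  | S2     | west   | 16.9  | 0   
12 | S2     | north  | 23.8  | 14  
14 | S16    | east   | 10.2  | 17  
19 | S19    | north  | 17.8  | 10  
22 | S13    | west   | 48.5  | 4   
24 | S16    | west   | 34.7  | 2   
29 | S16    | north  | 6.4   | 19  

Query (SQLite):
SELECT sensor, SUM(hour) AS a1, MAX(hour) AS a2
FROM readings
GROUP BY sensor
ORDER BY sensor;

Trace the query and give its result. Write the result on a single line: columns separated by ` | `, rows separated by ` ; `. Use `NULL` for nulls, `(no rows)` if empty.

S13 | 4 | 4 ; S16 | 61 | 23 ; S19 | 30 | 20 ; S2 | 17 | 14

Group readings by sensor.
Per group compute: SUM(hour), MAX(hour).
  S13: ids {22} → SUM(hour)=4, MAX(hour)=4
  S16: ids {4, 14, 24, 29} → SUM(hour)=61, MAX(hour)=23
  S19: ids {1, 19} → SUM(hour)=30, MAX(hour)=20
  S2: ids {6, 8, 12} → SUM(hour)=17, MAX(hour)=14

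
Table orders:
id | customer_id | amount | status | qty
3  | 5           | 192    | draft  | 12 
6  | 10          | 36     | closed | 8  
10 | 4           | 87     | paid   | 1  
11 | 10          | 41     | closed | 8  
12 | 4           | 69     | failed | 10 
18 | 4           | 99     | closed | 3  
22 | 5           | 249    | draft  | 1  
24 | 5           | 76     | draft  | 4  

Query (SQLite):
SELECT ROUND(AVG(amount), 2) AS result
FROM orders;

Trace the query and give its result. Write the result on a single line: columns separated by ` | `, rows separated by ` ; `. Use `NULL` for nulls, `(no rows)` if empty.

All amount values: [192, 36, 87, 41, 69, 99, 249, 76].
AVG = 849 / 8 (rounded to 2 dp).

106.13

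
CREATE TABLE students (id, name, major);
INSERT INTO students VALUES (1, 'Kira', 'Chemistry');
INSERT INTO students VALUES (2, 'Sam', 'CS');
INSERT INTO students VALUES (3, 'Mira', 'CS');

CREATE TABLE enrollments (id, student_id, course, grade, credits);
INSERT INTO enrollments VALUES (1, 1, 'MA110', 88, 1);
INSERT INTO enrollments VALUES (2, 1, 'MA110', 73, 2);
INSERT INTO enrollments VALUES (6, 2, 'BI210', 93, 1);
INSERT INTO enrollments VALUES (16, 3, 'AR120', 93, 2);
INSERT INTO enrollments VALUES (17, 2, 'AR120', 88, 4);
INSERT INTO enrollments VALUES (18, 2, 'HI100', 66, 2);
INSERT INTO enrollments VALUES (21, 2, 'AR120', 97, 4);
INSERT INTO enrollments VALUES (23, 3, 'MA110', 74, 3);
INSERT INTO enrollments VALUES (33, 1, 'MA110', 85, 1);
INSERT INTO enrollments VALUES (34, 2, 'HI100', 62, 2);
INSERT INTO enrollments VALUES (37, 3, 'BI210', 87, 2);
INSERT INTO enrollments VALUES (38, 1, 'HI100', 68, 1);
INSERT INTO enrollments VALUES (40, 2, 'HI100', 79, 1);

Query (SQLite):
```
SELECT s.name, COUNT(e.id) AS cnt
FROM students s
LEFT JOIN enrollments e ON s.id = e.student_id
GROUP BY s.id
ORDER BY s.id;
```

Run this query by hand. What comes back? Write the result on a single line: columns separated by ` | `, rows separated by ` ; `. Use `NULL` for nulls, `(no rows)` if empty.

Kira | 4 ; Sam | 6 ; Mira | 3

LEFT JOIN keeps every students row; unmatched ones get NULL for enrollments columns.
Group by students.id and compute COUNT(e.id). COUNT(col) of an all-NULL group is 0.
  1: ids {1, 2, 33, 38} → COUNT(e.id)=4
  2: ids {6, 17, 18, 21, 34, 40} → COUNT(e.id)=6
  3: ids {16, 23, 37} → COUNT(e.id)=3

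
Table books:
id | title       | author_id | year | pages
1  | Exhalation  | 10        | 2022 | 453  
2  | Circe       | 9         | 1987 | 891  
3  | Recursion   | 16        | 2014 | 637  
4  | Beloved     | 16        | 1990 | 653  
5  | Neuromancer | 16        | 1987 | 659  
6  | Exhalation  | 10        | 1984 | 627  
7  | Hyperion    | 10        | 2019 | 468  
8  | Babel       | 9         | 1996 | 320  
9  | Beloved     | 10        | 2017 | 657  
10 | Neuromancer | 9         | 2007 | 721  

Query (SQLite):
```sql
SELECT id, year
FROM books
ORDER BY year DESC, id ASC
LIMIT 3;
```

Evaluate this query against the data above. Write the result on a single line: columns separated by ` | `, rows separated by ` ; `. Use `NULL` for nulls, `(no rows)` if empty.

Sort by year desc, tiebreak id asc: (2022, id=1), (2019, id=7), (2017, id=9), (2014, id=3), (2007, id=10), (1996, id=8) …. Take first 3.

1 | 2022 ; 7 | 2019 ; 9 | 2017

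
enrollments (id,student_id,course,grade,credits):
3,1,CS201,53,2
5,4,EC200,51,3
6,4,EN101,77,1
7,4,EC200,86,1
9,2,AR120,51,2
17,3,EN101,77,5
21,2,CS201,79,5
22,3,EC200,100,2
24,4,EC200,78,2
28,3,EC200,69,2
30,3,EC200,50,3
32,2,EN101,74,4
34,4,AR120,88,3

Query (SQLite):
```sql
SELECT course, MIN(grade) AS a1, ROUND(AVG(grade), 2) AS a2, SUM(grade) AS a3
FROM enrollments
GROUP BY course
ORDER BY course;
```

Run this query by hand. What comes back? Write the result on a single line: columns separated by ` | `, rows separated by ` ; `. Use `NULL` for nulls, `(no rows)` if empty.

Group enrollments by course.
Per group compute: MIN(grade), ROUND(AVG(grade), 2), SUM(grade).
  AR120: ids {9, 34} → MIN(grade)=51, ROUND(AVG(grade), 2)=69.5, SUM(grade)=139
  CS201: ids {3, 21} → MIN(grade)=53, ROUND(AVG(grade), 2)=66, SUM(grade)=132
  EC200: ids {5, 7, 22, 24, 28, 30} → MIN(grade)=50, ROUND(AVG(grade), 2)=72.33, SUM(grade)=434
  EN101: ids {6, 17, 32} → MIN(grade)=74, ROUND(AVG(grade), 2)=76, SUM(grade)=228

AR120 | 51 | 69.5 | 139 ; CS201 | 53 | 66 | 132 ; EC200 | 50 | 72.33 | 434 ; EN101 | 74 | 76 | 228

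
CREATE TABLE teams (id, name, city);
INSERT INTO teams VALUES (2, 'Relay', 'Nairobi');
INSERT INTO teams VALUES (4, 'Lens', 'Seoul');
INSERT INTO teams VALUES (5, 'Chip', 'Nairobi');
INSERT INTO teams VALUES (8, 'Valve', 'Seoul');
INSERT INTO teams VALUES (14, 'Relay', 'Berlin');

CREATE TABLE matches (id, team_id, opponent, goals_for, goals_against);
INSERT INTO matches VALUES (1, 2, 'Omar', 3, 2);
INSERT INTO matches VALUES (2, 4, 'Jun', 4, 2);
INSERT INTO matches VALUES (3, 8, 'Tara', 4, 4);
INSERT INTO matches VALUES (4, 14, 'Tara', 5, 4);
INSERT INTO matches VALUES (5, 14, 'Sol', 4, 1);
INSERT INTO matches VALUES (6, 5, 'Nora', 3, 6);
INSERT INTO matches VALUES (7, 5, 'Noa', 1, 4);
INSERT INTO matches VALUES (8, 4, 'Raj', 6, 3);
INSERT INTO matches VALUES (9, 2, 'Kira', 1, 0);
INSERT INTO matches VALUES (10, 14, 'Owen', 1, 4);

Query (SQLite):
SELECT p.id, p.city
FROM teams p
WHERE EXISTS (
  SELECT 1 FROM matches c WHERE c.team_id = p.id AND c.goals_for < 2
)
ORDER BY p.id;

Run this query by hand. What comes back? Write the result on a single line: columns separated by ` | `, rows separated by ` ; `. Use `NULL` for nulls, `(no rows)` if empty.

For each teams row, check whether any matches with matching team_id has goals_for < 2.
Keep rows where that is true.

2 | Nairobi ; 5 | Nairobi ; 14 | Berlin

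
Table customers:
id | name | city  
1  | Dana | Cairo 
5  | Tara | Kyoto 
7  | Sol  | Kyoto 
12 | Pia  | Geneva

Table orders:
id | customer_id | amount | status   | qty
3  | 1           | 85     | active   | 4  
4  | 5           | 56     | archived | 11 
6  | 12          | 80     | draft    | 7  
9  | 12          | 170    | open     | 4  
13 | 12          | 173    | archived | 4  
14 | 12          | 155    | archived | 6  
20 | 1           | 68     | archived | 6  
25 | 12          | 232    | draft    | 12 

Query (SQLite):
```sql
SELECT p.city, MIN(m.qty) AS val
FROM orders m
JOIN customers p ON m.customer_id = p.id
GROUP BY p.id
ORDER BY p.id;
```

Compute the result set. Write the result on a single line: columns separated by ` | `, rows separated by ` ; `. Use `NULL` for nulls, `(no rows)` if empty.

Cairo | 4 ; Kyoto | 11 ; Geneva | 4

Join each orders row to its customers via customer_id.
Group joined rows by customers.id; compute MIN(m.qty) per group.
  1: ids {3, 20} → MIN(m.qty)=4
  5: ids {4} → MIN(m.qty)=11
  12: ids {6, 9, 13, 14, 25} → MIN(m.qty)=4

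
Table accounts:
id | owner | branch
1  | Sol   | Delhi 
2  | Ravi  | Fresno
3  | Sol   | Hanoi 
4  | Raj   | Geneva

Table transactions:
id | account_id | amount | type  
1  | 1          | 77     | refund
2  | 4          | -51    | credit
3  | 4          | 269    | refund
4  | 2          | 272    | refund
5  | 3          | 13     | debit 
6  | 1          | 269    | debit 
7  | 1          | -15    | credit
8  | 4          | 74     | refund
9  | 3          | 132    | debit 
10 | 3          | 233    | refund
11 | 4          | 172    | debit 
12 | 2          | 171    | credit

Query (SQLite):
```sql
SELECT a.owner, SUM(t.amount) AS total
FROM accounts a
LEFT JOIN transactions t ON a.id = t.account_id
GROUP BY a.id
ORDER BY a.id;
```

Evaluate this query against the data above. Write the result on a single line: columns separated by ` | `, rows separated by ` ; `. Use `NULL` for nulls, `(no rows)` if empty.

LEFT JOIN keeps every accounts row; unmatched ones get NULL for transactions columns.
Group by accounts.id and compute SUM(t.amount). SUM over an all-NULL group is NULL.
  1: ids {1, 6, 7} → SUM(t.amount)=331
  2: ids {4, 12} → SUM(t.amount)=443
  3: ids {5, 9, 10} → SUM(t.amount)=378
  4: ids {2, 3, 8, 11} → SUM(t.amount)=464

Sol | 331 ; Ravi | 443 ; Sol | 378 ; Raj | 464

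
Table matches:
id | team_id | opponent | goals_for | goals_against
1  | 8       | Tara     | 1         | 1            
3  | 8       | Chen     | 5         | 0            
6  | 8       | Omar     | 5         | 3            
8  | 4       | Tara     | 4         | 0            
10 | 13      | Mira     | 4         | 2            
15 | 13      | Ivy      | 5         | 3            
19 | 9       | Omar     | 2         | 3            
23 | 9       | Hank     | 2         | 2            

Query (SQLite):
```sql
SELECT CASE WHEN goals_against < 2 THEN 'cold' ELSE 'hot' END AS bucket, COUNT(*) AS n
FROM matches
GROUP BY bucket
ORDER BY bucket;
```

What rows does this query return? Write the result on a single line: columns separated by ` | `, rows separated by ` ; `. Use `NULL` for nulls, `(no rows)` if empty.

Bucket rows by goals_against < 2 → 'cold' else 'hot'; count each bucket.

cold | 3 ; hot | 5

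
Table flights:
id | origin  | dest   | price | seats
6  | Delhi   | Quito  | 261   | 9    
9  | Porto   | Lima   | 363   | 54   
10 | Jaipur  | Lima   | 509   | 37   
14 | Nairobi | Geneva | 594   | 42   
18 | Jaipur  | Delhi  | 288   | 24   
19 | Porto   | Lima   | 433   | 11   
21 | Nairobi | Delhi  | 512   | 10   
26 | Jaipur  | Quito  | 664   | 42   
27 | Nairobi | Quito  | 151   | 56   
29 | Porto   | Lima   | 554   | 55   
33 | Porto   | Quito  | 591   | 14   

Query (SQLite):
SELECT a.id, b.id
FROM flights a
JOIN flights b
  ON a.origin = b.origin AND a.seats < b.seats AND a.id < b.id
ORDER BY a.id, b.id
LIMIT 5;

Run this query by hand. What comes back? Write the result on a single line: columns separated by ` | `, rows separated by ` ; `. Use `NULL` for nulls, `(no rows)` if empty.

9 | 29 ; 10 | 26 ; 14 | 27 ; 18 | 26 ; 19 | 29

Pairs (a,b) with same origin, a.seats < b.seats, a.id < b.id.
origin groups: Delhi:{6} Jaipur:{10,18,26} Nairobi:{14,21,27} Porto:{9,19,29,33}
Ordered by (a.id, b.id); first 5.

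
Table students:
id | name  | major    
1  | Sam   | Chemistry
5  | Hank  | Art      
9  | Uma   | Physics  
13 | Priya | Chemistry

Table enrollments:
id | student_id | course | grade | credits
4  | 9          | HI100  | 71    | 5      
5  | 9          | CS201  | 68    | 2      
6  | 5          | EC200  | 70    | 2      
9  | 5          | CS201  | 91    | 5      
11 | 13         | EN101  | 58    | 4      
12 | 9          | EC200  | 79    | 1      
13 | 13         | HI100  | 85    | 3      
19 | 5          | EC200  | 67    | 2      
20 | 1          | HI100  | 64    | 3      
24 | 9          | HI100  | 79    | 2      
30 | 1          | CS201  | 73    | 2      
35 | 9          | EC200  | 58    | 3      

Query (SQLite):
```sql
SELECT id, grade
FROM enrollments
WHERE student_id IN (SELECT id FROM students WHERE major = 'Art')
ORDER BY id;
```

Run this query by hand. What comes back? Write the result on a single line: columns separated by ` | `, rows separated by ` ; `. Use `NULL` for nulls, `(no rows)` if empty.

Inner query: students.id where major = 'Art'.
Outer: keep enrollments rows whose student_id is in that set.
Inner query → {5}

6 | 70 ; 9 | 91 ; 19 | 67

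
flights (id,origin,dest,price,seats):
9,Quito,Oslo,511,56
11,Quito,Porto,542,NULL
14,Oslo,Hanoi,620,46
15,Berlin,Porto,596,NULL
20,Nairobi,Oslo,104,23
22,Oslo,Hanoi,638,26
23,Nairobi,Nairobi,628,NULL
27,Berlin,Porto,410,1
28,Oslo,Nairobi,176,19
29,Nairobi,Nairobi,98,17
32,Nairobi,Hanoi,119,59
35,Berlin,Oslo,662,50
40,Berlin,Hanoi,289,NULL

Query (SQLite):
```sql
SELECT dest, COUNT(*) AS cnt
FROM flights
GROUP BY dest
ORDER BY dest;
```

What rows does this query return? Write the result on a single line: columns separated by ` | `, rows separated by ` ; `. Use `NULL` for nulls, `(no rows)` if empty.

Partition flights by dest; compute COUNT(*) within each group.
  Hanoi: ids {14, 22, 32, 40} → COUNT(*)=4
  Nairobi: ids {23, 28, 29} → COUNT(*)=3
  Oslo: ids {9, 20, 35} → COUNT(*)=3
  Porto: ids {11, 15, 27} → COUNT(*)=3

Hanoi | 4 ; Nairobi | 3 ; Oslo | 3 ; Porto | 3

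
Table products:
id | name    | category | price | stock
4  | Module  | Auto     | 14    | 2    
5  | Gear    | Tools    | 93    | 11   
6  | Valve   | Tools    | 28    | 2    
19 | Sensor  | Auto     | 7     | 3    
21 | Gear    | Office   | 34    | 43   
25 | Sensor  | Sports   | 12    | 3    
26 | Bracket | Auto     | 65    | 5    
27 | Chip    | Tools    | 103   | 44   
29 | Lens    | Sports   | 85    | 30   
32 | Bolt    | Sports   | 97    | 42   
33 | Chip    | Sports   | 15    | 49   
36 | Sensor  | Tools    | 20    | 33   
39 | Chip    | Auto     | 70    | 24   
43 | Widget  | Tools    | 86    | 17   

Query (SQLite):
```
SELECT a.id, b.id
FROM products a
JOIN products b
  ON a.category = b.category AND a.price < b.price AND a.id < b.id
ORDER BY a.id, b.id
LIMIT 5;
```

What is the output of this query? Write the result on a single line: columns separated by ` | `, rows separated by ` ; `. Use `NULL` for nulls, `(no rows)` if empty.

4 | 26 ; 4 | 39 ; 5 | 27 ; 6 | 27 ; 6 | 43

Pairs (a,b) with same category, a.price < b.price, a.id < b.id.
category groups: Auto:{4,19,26,39} Office:{21} Sports:{25,29,32,33} Tools:{5,6,27,36,43}
Ordered by (a.id, b.id); first 5.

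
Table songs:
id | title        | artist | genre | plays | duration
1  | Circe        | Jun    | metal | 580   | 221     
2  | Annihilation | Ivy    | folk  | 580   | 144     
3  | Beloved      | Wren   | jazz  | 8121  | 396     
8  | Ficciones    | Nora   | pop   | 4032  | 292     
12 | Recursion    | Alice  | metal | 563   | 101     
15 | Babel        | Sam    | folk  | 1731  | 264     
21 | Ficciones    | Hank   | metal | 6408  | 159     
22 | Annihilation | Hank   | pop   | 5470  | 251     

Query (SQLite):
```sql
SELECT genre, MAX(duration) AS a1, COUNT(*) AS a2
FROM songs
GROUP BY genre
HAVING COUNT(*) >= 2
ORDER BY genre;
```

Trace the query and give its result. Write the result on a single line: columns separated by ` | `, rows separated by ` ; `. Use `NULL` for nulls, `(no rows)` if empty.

Group songs by genre.
Per group compute: MAX(duration), COUNT(*).
HAVING: drop groups with fewer than 2 rows.
  folk: ids {2, 15} → MAX(duration)=264, COUNT(*)=2
  jazz: ids {3} → MAX(duration)=396, COUNT(*)=1
  metal: ids {1, 12, 21} → MAX(duration)=221, COUNT(*)=3
  pop: ids {8, 22} → MAX(duration)=292, COUNT(*)=2

folk | 264 | 2 ; metal | 221 | 3 ; pop | 292 | 2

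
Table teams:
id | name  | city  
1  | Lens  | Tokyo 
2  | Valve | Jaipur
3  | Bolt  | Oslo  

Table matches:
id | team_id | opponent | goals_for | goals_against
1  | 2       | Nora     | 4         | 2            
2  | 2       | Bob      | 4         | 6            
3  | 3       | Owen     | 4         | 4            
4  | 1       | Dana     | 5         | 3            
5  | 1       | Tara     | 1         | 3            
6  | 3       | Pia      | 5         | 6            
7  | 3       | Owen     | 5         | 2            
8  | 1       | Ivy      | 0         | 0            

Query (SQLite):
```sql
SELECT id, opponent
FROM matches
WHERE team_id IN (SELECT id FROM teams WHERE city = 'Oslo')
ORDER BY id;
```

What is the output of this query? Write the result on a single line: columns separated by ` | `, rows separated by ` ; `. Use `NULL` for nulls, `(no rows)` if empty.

3 | Owen ; 6 | Pia ; 7 | Owen

Inner query: teams.id where city = 'Oslo'.
Outer: keep matches rows whose team_id is in that set.
Inner query → {3}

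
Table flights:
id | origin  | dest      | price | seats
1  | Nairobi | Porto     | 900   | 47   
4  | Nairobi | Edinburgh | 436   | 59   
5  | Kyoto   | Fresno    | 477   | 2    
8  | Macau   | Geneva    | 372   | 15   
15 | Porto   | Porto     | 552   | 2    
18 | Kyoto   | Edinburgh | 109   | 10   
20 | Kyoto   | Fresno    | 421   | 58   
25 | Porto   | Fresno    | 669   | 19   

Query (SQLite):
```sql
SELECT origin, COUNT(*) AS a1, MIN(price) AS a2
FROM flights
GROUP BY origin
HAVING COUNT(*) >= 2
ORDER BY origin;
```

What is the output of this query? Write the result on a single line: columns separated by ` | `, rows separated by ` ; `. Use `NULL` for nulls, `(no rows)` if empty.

Group flights by origin.
Per group compute: COUNT(*), MIN(price).
HAVING: drop groups with fewer than 2 rows.
  Kyoto: ids {5, 18, 20} → COUNT(*)=3, MIN(price)=109
  Macau: ids {8} → COUNT(*)=1, MIN(price)=372
  Nairobi: ids {1, 4} → COUNT(*)=2, MIN(price)=436
  Porto: ids {15, 25} → COUNT(*)=2, MIN(price)=552

Kyoto | 3 | 109 ; Nairobi | 2 | 436 ; Porto | 2 | 552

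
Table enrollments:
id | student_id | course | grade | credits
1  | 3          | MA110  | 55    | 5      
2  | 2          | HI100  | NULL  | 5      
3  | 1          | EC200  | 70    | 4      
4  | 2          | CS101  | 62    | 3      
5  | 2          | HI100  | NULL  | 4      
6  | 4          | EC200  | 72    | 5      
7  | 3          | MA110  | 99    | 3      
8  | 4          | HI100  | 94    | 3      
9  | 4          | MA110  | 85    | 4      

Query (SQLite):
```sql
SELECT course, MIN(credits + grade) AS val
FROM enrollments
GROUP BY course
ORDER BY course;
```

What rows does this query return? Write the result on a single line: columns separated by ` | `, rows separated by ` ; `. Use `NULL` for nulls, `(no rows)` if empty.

For each row compute credits + grade.
Group by course; take MIN of the expression per group.
  CS101: ids {4} → MIN(credits + grade)=65
  EC200: ids {3, 6} → MIN(credits + grade)=74
  HI100: ids {2, 5, 8} → MIN(credits + grade)=97
  MA110: ids {1, 7, 9} → MIN(credits + grade)=60

CS101 | 65 ; EC200 | 74 ; HI100 | 97 ; MA110 | 60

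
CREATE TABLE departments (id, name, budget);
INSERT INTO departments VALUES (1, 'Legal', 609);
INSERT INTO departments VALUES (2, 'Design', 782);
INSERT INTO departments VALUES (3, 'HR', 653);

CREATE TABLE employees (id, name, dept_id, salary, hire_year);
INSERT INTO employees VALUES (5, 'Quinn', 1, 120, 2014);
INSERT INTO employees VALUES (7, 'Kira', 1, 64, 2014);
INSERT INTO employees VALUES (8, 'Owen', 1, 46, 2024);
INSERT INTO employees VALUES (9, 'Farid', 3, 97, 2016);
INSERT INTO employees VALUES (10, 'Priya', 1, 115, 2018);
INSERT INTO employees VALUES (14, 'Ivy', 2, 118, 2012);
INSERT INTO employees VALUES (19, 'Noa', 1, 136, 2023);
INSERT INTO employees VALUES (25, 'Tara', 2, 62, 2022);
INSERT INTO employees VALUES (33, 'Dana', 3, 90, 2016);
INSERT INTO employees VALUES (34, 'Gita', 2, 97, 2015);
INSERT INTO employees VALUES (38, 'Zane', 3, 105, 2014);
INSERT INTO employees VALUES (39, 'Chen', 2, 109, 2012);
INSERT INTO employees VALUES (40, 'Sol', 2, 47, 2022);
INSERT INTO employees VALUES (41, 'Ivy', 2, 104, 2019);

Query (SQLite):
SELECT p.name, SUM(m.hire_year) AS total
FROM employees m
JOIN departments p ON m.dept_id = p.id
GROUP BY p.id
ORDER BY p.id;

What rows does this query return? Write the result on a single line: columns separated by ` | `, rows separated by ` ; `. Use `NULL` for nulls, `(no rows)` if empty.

Join each employees row to its departments via dept_id.
Group joined rows by departments.id; compute SUM(m.hire_year) per group.
  1: ids {5, 7, 8, 10, 19} → SUM(m.hire_year)=10093
  2: ids {14, 25, 34, 39, 40, 41} → SUM(m.hire_year)=12102
  3: ids {9, 33, 38} → SUM(m.hire_year)=6046

Legal | 10093 ; Design | 12102 ; HR | 6046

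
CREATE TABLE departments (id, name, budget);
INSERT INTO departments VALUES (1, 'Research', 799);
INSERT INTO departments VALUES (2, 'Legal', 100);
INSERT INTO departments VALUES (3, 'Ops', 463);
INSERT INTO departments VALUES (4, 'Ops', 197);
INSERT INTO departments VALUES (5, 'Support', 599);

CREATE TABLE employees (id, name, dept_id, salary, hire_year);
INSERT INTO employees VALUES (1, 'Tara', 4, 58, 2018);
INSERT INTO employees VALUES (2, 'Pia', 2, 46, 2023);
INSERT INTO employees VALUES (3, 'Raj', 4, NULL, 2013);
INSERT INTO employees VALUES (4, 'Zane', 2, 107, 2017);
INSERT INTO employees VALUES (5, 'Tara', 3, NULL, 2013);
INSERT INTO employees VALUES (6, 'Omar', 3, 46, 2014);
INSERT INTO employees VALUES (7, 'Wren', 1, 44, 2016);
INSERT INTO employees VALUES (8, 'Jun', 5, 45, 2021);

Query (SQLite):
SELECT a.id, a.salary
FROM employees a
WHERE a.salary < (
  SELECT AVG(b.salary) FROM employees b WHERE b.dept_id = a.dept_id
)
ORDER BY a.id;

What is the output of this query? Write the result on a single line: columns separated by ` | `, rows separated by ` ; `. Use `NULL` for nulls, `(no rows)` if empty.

For each employees row a, compute AVG(salary) over rows sharing a.dept_id.
Keep row a if a.salary < that per-group AVG.
  dept_id=1: AVG(salary) = 44.0
  dept_id=2: AVG(salary) = 76.5
  dept_id=3: AVG(salary) = 46.0
  dept_id=4: AVG(salary) = 58.0
  dept_id=5: AVG(salary) = 45.0

2 | 46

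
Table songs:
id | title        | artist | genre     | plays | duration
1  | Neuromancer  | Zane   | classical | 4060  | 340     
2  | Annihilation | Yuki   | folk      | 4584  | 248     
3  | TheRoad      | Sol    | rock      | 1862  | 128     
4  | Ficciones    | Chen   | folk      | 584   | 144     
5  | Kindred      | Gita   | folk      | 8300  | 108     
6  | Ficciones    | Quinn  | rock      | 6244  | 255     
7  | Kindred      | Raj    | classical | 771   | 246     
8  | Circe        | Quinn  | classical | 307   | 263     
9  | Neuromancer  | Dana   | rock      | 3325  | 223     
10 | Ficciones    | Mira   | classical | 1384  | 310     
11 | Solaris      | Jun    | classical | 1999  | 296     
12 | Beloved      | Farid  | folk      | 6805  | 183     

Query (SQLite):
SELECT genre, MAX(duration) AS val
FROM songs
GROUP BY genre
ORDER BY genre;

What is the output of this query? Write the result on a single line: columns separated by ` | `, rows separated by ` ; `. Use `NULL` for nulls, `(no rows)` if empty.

Partition songs by genre; compute MAX(duration) within each group.
  classical: ids {1, 7, 8, 10, 11} → MAX(duration)=340
  folk: ids {2, 4, 5, 12} → MAX(duration)=248
  rock: ids {3, 6, 9} → MAX(duration)=255

classical | 340 ; folk | 248 ; rock | 255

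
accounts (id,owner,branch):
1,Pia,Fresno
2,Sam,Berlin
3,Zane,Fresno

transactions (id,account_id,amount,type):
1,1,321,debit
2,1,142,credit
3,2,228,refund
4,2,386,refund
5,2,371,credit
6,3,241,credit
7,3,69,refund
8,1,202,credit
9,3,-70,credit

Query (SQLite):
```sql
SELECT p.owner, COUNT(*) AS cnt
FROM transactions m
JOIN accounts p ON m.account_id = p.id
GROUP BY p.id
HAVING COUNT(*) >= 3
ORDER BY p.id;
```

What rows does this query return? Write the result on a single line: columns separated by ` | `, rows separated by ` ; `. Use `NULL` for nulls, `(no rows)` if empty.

Join each transactions row to its accounts via account_id.
Group joined rows by accounts.id; compute COUNT(*) per group.
HAVING: keep groups with count ≥ 3.
  1: ids {1, 2, 8} → COUNT(*)=3
  2: ids {3, 4, 5} → COUNT(*)=3
  3: ids {6, 7, 9} → COUNT(*)=3

Pia | 3 ; Sam | 3 ; Zane | 3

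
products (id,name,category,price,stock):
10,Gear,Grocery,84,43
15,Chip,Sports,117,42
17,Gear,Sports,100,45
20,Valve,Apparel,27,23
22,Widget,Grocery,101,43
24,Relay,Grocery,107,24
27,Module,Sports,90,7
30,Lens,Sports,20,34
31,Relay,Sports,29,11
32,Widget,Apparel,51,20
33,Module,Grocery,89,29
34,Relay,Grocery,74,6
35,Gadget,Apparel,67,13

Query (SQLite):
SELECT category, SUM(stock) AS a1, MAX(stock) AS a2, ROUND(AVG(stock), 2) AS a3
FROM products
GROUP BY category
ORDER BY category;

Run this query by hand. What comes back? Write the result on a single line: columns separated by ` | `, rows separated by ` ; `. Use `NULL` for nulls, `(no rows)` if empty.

Apparel | 56 | 23 | 18.67 ; Grocery | 145 | 43 | 29 ; Sports | 139 | 45 | 27.8

Group products by category.
Per group compute: SUM(stock), MAX(stock), ROUND(AVG(stock), 2).
  Apparel: ids {20, 32, 35} → SUM(stock)=56, MAX(stock)=23, ROUND(AVG(stock), 2)=18.67
  Grocery: ids {10, 22, 24, 33, 34} → SUM(stock)=145, MAX(stock)=43, ROUND(AVG(stock), 2)=29
  Sports: ids {15, 17, 27, 30, 31} → SUM(stock)=139, MAX(stock)=45, ROUND(AVG(stock), 2)=27.8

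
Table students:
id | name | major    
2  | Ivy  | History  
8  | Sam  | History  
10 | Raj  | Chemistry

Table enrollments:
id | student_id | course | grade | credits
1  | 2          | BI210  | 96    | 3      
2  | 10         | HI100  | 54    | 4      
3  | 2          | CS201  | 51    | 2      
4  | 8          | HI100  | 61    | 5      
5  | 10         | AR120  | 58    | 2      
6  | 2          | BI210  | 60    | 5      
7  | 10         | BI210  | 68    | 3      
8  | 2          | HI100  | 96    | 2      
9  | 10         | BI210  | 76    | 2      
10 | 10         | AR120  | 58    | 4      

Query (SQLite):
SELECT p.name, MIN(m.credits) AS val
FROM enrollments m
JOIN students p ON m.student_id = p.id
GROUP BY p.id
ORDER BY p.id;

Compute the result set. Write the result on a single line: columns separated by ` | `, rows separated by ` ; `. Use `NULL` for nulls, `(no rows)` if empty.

Join each enrollments row to its students via student_id.
Group joined rows by students.id; compute MIN(m.credits) per group.
  2: ids {1, 3, 6, 8} → MIN(m.credits)=2
  8: ids {4} → MIN(m.credits)=5
  10: ids {2, 5, 7, 9, 10} → MIN(m.credits)=2

Ivy | 2 ; Sam | 5 ; Raj | 2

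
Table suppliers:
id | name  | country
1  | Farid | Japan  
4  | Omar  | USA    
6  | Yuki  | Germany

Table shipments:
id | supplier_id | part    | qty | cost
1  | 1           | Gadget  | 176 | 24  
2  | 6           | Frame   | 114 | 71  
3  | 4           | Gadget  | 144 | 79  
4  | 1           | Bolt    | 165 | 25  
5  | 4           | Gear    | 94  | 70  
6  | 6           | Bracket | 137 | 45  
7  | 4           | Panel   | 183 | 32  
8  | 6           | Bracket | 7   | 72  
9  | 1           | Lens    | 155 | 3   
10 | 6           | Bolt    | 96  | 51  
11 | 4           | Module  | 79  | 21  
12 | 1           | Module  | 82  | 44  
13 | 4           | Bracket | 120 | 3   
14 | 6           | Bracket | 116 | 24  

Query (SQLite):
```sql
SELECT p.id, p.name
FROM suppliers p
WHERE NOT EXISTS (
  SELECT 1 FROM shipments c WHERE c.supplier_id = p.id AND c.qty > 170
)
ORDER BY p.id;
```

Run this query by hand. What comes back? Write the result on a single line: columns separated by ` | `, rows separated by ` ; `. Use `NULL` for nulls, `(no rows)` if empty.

For each suppliers row, check whether any shipments with matching supplier_id has qty > 170.
Keep rows where that is false.

6 | Yuki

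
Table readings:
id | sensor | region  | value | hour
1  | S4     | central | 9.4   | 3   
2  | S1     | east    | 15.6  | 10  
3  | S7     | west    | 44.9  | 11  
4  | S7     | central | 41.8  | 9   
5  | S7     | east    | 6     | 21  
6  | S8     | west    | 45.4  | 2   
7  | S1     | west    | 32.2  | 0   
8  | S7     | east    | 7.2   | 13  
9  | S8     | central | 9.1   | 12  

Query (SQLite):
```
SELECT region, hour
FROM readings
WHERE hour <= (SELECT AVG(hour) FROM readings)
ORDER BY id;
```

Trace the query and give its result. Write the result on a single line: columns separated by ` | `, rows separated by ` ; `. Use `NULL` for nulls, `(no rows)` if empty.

central | 3 ; central | 9 ; west | 2 ; west | 0

Scalar subquery: AVG(hour) over all readings rows = 9.0.
Keep rows where hour <= that value.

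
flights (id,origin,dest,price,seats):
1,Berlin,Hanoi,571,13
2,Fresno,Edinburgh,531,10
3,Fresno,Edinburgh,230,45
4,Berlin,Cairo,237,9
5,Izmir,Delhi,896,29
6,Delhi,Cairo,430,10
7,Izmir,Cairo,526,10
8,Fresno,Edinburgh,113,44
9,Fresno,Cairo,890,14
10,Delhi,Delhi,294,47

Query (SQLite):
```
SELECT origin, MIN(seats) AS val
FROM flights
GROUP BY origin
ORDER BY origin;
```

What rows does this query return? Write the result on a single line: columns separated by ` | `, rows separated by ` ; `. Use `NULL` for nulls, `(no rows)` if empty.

Berlin | 9 ; Delhi | 10 ; Fresno | 10 ; Izmir | 10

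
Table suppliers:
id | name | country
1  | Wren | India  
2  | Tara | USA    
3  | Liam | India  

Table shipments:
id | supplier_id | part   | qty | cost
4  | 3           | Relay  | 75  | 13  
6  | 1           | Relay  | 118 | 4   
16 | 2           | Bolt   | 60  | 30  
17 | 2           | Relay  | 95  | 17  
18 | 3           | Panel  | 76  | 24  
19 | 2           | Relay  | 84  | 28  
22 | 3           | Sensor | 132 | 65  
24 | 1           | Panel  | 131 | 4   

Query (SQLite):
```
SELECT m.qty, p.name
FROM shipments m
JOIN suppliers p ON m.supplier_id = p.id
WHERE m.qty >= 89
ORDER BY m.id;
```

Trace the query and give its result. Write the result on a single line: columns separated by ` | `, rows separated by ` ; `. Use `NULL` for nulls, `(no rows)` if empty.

118 | Wren ; 95 | Tara ; 132 | Liam ; 131 | Wren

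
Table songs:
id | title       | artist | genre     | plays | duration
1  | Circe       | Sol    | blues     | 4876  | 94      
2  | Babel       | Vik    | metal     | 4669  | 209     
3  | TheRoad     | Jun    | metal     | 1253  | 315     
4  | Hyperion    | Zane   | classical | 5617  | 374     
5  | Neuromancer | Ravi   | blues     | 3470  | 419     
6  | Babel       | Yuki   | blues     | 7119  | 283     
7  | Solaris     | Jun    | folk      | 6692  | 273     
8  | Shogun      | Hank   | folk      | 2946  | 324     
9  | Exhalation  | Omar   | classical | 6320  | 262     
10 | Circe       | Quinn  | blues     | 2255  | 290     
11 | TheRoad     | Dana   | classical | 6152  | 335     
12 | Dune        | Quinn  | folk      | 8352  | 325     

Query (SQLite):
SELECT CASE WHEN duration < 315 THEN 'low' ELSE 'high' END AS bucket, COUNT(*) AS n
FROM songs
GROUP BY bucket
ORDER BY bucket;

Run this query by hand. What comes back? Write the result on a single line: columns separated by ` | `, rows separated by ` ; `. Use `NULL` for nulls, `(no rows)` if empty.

Bucket rows by duration < 315 → 'low' else 'high'; count each bucket.

high | 6 ; low | 6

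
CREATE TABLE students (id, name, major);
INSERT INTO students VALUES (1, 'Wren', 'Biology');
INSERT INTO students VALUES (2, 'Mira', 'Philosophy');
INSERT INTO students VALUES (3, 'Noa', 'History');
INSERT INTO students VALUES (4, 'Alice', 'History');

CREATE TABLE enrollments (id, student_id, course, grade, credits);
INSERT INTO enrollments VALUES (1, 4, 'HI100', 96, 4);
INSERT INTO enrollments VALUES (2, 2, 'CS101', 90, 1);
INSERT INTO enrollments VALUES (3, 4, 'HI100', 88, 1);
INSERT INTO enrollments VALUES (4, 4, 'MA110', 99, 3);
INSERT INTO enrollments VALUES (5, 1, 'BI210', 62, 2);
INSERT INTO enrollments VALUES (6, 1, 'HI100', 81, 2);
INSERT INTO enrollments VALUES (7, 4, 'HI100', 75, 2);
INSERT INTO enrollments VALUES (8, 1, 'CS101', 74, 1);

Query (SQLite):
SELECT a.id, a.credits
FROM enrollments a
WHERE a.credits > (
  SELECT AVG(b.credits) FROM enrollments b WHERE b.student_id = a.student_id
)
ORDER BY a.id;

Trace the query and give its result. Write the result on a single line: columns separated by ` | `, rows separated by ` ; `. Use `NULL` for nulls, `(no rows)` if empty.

1 | 4 ; 4 | 3 ; 5 | 2 ; 6 | 2

For each enrollments row a, compute AVG(credits) over rows sharing a.student_id.
Keep row a if a.credits > that per-group AVG.
  student_id=1: AVG(credits) = 1.666667
  student_id=2: AVG(credits) = 1.0
  student_id=4: AVG(credits) = 2.5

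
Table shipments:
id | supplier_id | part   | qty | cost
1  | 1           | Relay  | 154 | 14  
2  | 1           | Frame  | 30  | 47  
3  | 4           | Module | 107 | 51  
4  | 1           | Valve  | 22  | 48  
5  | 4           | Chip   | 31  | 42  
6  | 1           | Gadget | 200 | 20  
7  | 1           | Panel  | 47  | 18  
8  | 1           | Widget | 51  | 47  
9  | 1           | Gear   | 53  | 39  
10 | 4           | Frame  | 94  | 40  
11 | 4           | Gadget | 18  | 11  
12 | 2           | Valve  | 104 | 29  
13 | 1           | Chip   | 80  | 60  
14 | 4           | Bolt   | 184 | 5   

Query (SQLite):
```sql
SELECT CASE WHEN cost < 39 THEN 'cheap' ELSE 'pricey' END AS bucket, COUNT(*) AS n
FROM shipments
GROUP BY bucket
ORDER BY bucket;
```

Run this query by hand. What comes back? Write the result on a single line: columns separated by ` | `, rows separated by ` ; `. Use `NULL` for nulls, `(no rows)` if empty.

cheap | 6 ; pricey | 8

Bucket rows by cost < 39 → 'cheap' else 'pricey'; count each bucket.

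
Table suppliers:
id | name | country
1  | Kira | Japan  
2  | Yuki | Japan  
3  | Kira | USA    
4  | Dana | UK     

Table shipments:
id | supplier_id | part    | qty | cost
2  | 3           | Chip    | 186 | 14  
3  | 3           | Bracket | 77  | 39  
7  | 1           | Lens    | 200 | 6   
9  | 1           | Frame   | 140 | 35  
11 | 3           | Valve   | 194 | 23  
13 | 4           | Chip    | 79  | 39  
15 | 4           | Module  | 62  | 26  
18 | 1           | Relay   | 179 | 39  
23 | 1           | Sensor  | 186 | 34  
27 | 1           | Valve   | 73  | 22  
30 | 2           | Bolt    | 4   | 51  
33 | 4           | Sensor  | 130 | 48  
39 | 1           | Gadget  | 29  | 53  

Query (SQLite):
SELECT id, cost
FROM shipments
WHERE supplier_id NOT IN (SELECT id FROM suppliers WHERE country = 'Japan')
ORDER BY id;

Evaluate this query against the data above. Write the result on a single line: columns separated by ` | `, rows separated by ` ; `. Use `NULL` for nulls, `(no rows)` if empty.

Inner query: suppliers.id where country = 'Japan'.
Outer: keep shipments rows whose supplier_id is not in that set.
Inner query → {1, 2}

2 | 14 ; 3 | 39 ; 11 | 23 ; 13 | 39 ; 15 | 26 ; 33 | 48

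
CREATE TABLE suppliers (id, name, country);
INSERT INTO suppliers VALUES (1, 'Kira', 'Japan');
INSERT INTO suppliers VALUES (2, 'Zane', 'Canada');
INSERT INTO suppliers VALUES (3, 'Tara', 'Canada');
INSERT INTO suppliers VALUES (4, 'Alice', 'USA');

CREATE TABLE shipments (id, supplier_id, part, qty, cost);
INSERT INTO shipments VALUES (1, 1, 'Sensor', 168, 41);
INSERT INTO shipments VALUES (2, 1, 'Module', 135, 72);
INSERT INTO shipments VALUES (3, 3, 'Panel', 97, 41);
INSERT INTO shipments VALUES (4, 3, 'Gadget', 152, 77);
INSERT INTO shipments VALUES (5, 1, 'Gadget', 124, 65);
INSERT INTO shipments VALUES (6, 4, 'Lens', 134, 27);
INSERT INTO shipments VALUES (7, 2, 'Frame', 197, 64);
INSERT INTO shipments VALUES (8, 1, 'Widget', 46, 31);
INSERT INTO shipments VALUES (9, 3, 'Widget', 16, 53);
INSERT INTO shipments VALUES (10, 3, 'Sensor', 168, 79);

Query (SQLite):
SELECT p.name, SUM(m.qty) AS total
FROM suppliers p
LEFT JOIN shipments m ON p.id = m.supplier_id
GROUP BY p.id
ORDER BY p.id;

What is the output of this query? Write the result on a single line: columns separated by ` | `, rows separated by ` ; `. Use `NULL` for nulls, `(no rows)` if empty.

Kira | 473 ; Zane | 197 ; Tara | 433 ; Alice | 134

LEFT JOIN keeps every suppliers row; unmatched ones get NULL for shipments columns.
Group by suppliers.id and compute SUM(m.qty). SUM over an all-NULL group is NULL.
  1: ids {1, 2, 5, 8} → SUM(m.qty)=473
  2: ids {7} → SUM(m.qty)=197
  3: ids {3, 4, 9, 10} → SUM(m.qty)=433
  4: ids {6} → SUM(m.qty)=134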